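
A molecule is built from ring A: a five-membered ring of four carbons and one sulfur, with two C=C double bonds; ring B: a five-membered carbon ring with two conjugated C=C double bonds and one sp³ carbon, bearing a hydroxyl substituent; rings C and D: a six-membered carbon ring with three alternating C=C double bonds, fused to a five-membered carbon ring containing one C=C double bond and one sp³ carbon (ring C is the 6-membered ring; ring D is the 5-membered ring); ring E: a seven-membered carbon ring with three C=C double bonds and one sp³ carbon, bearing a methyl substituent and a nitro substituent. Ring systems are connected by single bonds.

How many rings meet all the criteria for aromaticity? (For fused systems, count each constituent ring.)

2

Ring A has a continuous p-orbital overlap around the ring; 2 ring double bonds (4 π electrons) plus a heteroatom lone pair (2) give 6 π electrons. 6 = 4(1)+2, so ring A is aromatic (thiophene).
Ring B has one sp³ carbon, so it is not fully conjugated — not aromatic (cyclopentadiene).
Ring C has a continuous p-orbital overlap around the ring; 3 ring double bonds give 6 π electrons. That satisfies 4n+2 with n=1, so ring C is aromatic (benzene ring).
Ring D has one sp³ carbon, so it is not fully conjugated — not aromatic (cyclopentene ring).
Ring E has one sp³ carbon, so it is not fully conjugated — not aromatic (cycloheptatriene).
Aromatic: A, C. Total: 2.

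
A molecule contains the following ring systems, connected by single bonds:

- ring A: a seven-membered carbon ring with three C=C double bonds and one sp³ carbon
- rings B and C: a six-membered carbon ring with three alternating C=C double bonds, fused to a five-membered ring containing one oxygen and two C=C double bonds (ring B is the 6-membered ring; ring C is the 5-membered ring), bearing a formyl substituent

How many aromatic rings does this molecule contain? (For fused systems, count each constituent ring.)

2

Ring A has one sp³ carbon, so it is not fully conjugated — not aromatic (cycloheptatriene).
Rings B and C form a fused bicyclic system (with one oxygen) with 9 sp² atoms and 10 π electrons from ring double bonds plus a heteroatom lone pair. 10 = 4(2)+2, so the system is aromatic and both rings count as aromatic (benzofuran).
Aromatic: B, C. Total: 2.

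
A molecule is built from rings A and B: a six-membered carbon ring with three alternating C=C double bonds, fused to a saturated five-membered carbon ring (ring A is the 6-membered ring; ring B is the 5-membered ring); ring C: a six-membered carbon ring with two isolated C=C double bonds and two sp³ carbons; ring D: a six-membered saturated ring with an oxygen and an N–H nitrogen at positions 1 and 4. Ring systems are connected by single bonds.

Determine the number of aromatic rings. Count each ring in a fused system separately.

1

Ring A is planar and fully conjugated; 3 ring double bonds give 6 π electrons. That satisfies 4n+2 with n=1, so ring A is aromatic (benzene ring).
Ring B has three sp³ carbons, so it is not fully conjugated — not aromatic (cyclopentane ring).
Ring C has two sp³ carbons, so it is not fully conjugated — not aromatic (1,4-cyclohexadiene).
Ring D has only sp³ atoms, so it is not fully conjugated — not aromatic (morpholine).
Aromatic: A. Total: 1.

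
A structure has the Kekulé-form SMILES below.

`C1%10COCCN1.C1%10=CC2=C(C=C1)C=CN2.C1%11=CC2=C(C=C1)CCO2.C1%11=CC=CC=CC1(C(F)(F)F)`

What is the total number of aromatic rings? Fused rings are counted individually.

The SMILES encodes a six-membered saturated ring with an oxygen and an N–H nitrogen at positions 1 and 4; a six-membered carbon ring with three alternating C=C double bonds, fused to a five-membered ring containing one N–H nitrogen and two C=C double bonds; a six-membered carbon ring with three alternating C=C double bonds, fused to a five-membered ring containing one oxygen and two sp³ carbons; a seven-membered carbon ring with three C=C double bonds and one sp³ carbon.
The 6-membered ring with one oxygen and one N–H (1,4) has only sp³ atoms, so it is not fully conjugated — not aromatic (morpholine).
The fused 6/5-membered bicyclic (with one N–H) is a single π system with 9 sp² atoms and 10 π electrons from ring double bonds plus a heteroatom lone pair. 10 = 4(2)+2, so the system is aromatic and both rings count as aromatic (indole).
The 6-membered ring is planar and fully conjugated; 3 ring double bonds give 6 π electrons. That satisfies 4n+2 with n=1, so it is aromatic (benzene ring).
The 5-membered ring with one oxygen has two sp³ carbons, so it is not fully conjugated — not aromatic (oxolane ring).
The 7-membered ring has one sp³ carbon, so it is not fully conjugated — not aromatic (cycloheptatriene).
3 of the 6 rings are aromatic. Total: 3.

3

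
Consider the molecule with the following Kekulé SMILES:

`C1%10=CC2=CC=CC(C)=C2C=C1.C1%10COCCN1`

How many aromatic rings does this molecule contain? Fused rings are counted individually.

2

The SMILES encodes two fused six-membered carbon rings, each with three alternating C=C double bonds; a six-membered saturated ring with an oxygen and an N–H nitrogen at positions 1 and 4.
The fused 6/6-membered bicyclic is a single π system with 10 sp² atoms and 10 π electrons from ring double bonds. 10 = 4(2)+2, so the system is aromatic and both rings count as aromatic (naphthalene).
The 6-membered ring with one oxygen and one N–H (1,4) has only sp³ atoms, so it is not fully conjugated — not aromatic (morpholine).
2 of the 3 rings are aromatic. Total: 2.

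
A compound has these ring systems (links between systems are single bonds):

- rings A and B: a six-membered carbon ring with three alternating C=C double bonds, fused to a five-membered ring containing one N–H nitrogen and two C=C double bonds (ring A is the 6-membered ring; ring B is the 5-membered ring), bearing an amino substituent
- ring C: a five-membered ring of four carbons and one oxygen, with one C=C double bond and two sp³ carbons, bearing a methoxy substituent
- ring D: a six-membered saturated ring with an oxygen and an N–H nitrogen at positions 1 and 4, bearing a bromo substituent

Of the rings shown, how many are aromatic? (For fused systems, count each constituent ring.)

Rings A and B form a fused bicyclic system (with one N–H) with 9 sp² atoms and 10 π electrons from ring double bonds plus a heteroatom lone pair. 10 = 4(2)+2, so the system is aromatic and both rings count as aromatic (indole).
Ring C has two sp³ carbons, so it is not fully conjugated — not aromatic (2,3-dihydrofuran).
Ring D has only sp³ atoms, so it is not fully conjugated — not aromatic (morpholine).
Aromatic: A, B. Total: 2.

2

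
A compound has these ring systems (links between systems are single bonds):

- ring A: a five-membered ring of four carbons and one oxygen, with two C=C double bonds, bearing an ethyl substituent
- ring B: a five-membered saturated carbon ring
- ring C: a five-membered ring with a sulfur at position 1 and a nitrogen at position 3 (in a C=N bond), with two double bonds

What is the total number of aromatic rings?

2

Ring A is fully conjugated (every ring atom contributes a p orbital); 2 ring double bonds (4 π electrons) plus a heteroatom lone pair (2) give 6 π electrons. That satisfies 4n+2 with n=1, so ring A is aromatic (furan).
Ring B has only sp³ atoms, so it is not fully conjugated — not aromatic (cyclopentane).
Ring C is planar and fully conjugated; 2 ring double bonds (4 π electrons) plus a heteroatom lone pair (2) give 6 π electrons. That satisfies 4n+2 with n=1, so ring C is aromatic (thiazole).
Aromatic: A, C. Total: 2.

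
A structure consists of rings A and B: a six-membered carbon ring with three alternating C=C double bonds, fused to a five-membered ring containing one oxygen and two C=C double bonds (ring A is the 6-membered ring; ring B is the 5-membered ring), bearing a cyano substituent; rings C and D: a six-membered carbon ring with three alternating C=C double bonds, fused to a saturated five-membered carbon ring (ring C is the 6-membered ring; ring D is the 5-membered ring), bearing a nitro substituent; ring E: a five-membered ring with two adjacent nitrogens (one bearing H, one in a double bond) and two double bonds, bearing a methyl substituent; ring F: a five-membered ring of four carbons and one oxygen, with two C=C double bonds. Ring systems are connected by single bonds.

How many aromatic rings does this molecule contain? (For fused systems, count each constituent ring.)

Rings A and B form a fused bicyclic system (with one oxygen) with 9 sp² atoms and 10 π electrons from ring double bonds plus a heteroatom lone pair. 10 = 4(2)+2, so the system is aromatic and both rings count as aromatic (benzofuran).
Ring C has a continuous p-orbital overlap around the ring; 3 ring double bonds give 6 π electrons. Since 6 = 4n+2 (n=1), ring C is aromatic (benzene ring).
Ring D has three sp³ carbons, so it is not fully conjugated — not aromatic (cyclopentane ring).
Ring E is planar and fully conjugated; 2 ring double bonds (4 π electrons) plus a heteroatom lone pair (2) give 6 π electrons. 6 = 4(1)+2, so ring E is aromatic (pyrazole).
Ring F is planar and fully conjugated; 2 ring double bonds (4 π electrons) plus a heteroatom lone pair (2) give 6 π electrons. 6 = 4(1)+2, so ring F is aromatic (furan).
Aromatic: A, B, C, E, F. Total: 5.

5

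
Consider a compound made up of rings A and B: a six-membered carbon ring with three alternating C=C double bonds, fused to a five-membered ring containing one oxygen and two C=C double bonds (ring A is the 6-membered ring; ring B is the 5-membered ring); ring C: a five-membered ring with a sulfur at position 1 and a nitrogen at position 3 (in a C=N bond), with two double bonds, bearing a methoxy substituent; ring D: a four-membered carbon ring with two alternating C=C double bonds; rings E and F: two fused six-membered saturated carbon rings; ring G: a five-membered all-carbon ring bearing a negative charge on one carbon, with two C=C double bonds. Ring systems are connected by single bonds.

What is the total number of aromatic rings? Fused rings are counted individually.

Rings A and B form a fused bicyclic system (with one oxygen) with 9 sp² atoms and 10 π electrons from ring double bonds plus a heteroatom lone pair. 10 = 4(2)+2, so the system is aromatic and both rings count as aromatic (benzofuran).
Ring C is planar and fully conjugated; 2 ring double bonds (4 π electrons) plus a heteroatom lone pair (2) give 6 π electrons. That satisfies 4n+2 with n=1, so ring C is aromatic (thiazole).
Ring D has only sp² ring atoms; a planar conformation would have a fully conjugated π system of 4 electrons. But 4 = 4(1), which is 4n not 4n+2, so ring D is not aromatic (cyclobutadiene) — cyclobutadiene is antiaromatic and distorts to a rectangle.
Ring E has only sp³ atoms, so it is not fully conjugated — not aromatic (cyclohexane ring).
Ring F has only sp³ atoms, so it is not fully conjugated — not aromatic (cyclohexane ring).
Ring G is planar and fully conjugated; 2 ring double bonds (4 π electrons) plus the carbanion lone pair (2) give 6 π electrons. That satisfies 4n+2 with n=1, so ring G is aromatic (cyclopentadienyl anion).
Aromatic: A, B, C, G. Total: 4.

4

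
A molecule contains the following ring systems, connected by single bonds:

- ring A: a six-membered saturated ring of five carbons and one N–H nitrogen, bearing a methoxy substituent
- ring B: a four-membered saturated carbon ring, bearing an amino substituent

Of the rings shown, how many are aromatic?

0

Ring A has only sp³ atoms, so it is not fully conjugated — not aromatic (piperidine).
Ring B has only sp³ atoms, so it is not fully conjugated — not aromatic (cyclobutane).
No ring is aromatic. Total: 0.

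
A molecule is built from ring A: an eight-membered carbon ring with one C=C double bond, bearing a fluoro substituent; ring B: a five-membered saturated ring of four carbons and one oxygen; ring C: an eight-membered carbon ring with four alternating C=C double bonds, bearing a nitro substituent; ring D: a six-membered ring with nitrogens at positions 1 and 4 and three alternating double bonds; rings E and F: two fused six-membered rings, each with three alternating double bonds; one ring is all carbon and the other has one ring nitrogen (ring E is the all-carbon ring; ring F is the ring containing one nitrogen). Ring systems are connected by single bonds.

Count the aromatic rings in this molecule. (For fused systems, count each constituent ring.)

3

Ring A has six sp³ carbons, so it is not fully conjugated — not aromatic (cyclooctene).
Ring B has only sp³ atoms, so it is not fully conjugated — not aromatic (tetrahydrofuran).
Ring C has only sp² ring atoms; a planar conformation would have a fully conjugated π system of 8 electrons. But 8 = 4(2), which is 4n not 4n+2, so ring C is not aromatic (cyclooctatetraene) — cyclooctatetraene distorts into a non-planar tub to avoid antiaromaticity.
Ring D is planar and fully conjugated; 3 ring double bonds give 6 π electrons. 6 = 4(1)+2, so ring D is aromatic (pyrazine).
Rings E and F form a fused bicyclic system (with one nitrogen) with 10 sp² atoms and 10 π electrons from ring double bonds. 10 = 4(2)+2, so the system is aromatic and both rings count as aromatic (quinoline).
Aromatic: D, E, F. Total: 3.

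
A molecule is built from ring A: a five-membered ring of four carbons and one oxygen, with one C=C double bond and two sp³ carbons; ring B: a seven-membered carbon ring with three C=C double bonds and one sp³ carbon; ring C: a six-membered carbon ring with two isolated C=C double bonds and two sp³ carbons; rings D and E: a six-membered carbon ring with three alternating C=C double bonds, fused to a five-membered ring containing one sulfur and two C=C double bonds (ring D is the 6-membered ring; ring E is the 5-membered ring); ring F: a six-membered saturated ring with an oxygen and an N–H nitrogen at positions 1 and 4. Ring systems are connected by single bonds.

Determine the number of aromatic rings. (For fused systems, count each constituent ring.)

2

Ring A has two sp³ carbons, so it is not fully conjugated — not aromatic (2,3-dihydrofuran).
Ring B has one sp³ carbon, so it is not fully conjugated — not aromatic (cycloheptatriene).
Ring C has two sp³ carbons, so it is not fully conjugated — not aromatic (1,4-cyclohexadiene).
Rings D and E form a fused bicyclic system (with one sulfur) with 9 sp² atoms and 10 π electrons from ring double bonds plus a heteroatom lone pair. 10 = 4(2)+2, so the system is aromatic and both rings count as aromatic (benzothiophene).
Ring F has only sp³ atoms, so it is not fully conjugated — not aromatic (morpholine).
Aromatic: D, E. Total: 2.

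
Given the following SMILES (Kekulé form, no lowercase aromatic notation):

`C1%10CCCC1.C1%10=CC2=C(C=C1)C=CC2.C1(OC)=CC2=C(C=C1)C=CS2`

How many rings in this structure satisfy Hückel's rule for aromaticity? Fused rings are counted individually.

The SMILES encodes a five-membered saturated carbon ring; a six-membered carbon ring with three alternating C=C double bonds, fused to a five-membered carbon ring containing one C=C double bond and one sp³ carbon; a six-membered carbon ring with three alternating C=C double bonds, fused to a five-membered ring containing one sulfur and two C=C double bonds.
The 5-membered ring has only sp³ atoms, so it is not fully conjugated — not aromatic (cyclopentane).
The 6-membered ring is fully conjugated (every ring atom contributes a p orbital); 3 ring double bonds give 6 π electrons. 6 = 4(1)+2, so it is aromatic (benzene ring).
The second 5-membered ring has one sp³ carbon, so it is not fully conjugated — not aromatic (cyclopentene ring).
The fused 6/5-membered bicyclic (with one sulfur) is a single π system with 9 sp² atoms and 10 π electrons from ring double bonds plus a heteroatom lone pair. 10 = 4(2)+2, so the system is aromatic and both rings count as aromatic (benzothiophene).
3 of the 5 rings are aromatic. Total: 3.

3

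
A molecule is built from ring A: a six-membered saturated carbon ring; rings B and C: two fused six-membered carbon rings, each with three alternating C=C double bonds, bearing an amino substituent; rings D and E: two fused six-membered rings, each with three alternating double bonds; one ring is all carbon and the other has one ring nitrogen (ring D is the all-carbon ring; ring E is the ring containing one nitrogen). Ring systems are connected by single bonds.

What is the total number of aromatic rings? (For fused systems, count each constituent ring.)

4

Ring A has only sp³ atoms, so it is not fully conjugated — not aromatic (cyclohexane).
Rings B and C form a fused bicyclic system with 10 sp² atoms and 10 π electrons from ring double bonds. 10 = 4(2)+2, so the system is aromatic and both rings count as aromatic (naphthalene).
Rings D and E form a fused bicyclic system (with one nitrogen) with 10 sp² atoms and 10 π electrons from ring double bonds. 10 = 4(2)+2, so the system is aromatic and both rings count as aromatic (quinoline).
Aromatic: B, C, D, E. Total: 4.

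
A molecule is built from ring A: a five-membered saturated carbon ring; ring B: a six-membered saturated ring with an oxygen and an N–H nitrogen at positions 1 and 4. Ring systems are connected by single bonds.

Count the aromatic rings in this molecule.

Ring A has only sp³ atoms, so it is not fully conjugated — not aromatic (cyclopentane).
Ring B has only sp³ atoms, so it is not fully conjugated — not aromatic (morpholine).
No ring is aromatic. Total: 0.

0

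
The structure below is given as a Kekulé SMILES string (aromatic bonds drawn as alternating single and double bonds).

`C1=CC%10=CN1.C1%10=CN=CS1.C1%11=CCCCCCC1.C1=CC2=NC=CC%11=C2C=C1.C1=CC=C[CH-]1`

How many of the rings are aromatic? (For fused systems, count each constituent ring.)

5

The SMILES encodes a five-membered ring of four carbons and one nitrogen bearing a hydrogen, with two C=C double bonds; a five-membered ring with a sulfur at position 1 and a nitrogen at position 3 (in a C=N bond), with two double bonds; an eight-membered carbon ring with one C=C double bond; two fused six-membered rings, each with three alternating double bonds; one ring is all carbon and the other has one ring nitrogen; a five-membered all-carbon ring bearing a negative charge on one carbon, with two C=C double bonds.
The 5-membered ring with one N–H has a continuous p-orbital overlap around the ring; 2 ring double bonds (4 π electrons) plus a heteroatom lone pair (2) give 6 π electrons. Since 6 = 4n+2 (n=1), it is aromatic (pyrrole).
The 5-membered ring with one sulfur and one =N– has a continuous p-orbital overlap around the ring; 2 ring double bonds (4 π electrons) plus a heteroatom lone pair (2) give 6 π electrons. That satisfies 4n+2 with n=1, so it is aromatic (thiazole).
The 8-membered ring has six sp³ carbons, so it is not fully conjugated — not aromatic (cyclooctene).
The fused 6/6-membered bicyclic (with one nitrogen) is a single π system with 10 sp² atoms and 10 π electrons from ring double bonds. 10 = 4(2)+2, so the system is aromatic and both rings count as aromatic (quinoline).
The 5-membered ring is planar and fully conjugated; 2 ring double bonds (4 π electrons) plus the carbanion lone pair (2) give 6 π electrons. Since 6 = 4n+2 (n=1), it is aromatic (cyclopentadienyl anion).
5 of the 6 rings are aromatic. Total: 5.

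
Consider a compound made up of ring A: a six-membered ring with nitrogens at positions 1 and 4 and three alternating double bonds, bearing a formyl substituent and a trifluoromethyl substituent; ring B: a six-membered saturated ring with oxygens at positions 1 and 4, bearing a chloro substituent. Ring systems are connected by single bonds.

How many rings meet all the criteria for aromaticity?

1

Ring A has a continuous p-orbital overlap around the ring; 3 ring double bonds give 6 π electrons. That satisfies 4n+2 with n=1, so ring A is aromatic (pyrazine).
Ring B has only sp³ atoms, so it is not fully conjugated — not aromatic (1,4-dioxane).
Aromatic: A. Total: 1.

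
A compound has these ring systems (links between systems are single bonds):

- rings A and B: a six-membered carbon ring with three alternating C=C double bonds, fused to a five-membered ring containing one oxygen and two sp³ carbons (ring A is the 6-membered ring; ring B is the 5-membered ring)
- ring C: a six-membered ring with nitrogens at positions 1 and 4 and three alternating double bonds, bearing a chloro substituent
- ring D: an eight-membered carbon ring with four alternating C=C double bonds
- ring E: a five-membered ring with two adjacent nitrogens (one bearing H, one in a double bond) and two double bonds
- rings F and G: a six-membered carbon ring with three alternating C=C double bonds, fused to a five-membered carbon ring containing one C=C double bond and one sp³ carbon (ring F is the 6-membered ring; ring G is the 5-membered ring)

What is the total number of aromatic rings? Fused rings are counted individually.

Ring A has a continuous p-orbital overlap around the ring; 3 ring double bonds give 6 π electrons. 6 = 4(1)+2, so ring A is aromatic (benzene ring).
Ring B has two sp³ carbons, so it is not fully conjugated — not aromatic (oxolane ring).
Ring C has a continuous p-orbital overlap around the ring; 3 ring double bonds give 6 π electrons. 6 = 4(1)+2, so ring C is aromatic (pyrazine).
Ring D has only sp² ring atoms; a planar conformation would have a fully conjugated π system of 8 electrons. But 8 = 4(2), which is 4n not 4n+2, so ring D is not aromatic (cyclooctatetraene) — cyclooctatetraene distorts into a non-planar tub to avoid antiaromaticity.
Ring E has a continuous p-orbital overlap around the ring; 2 ring double bonds (4 π electrons) plus a heteroatom lone pair (2) give 6 π electrons. Since 6 = 4n+2 (n=1), ring E is aromatic (pyrazole).
Ring F is planar and fully conjugated; 3 ring double bonds give 6 π electrons. 6 = 4(1)+2, so ring F is aromatic (benzene ring).
Ring G has one sp³ carbon, so it is not fully conjugated — not aromatic (cyclopentene ring).
Aromatic: A, C, E, F. Total: 4.

4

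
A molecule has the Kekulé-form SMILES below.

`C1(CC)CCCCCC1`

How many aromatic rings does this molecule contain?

0

The SMILES encodes a seven-membered saturated carbon ring.
The 7-membered ring has only sp³ atoms, so it is not fully conjugated — not aromatic (cycloheptane).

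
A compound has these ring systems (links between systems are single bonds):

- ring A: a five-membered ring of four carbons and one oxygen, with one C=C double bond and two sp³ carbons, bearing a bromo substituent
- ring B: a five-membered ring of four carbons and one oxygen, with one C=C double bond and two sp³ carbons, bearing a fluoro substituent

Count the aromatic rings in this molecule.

0

Ring A has two sp³ carbons, so it is not fully conjugated — not aromatic (2,3-dihydrofuran).
Ring B has two sp³ carbons, so it is not fully conjugated — not aromatic (2,3-dihydrofuran).
No ring is aromatic. Total: 0.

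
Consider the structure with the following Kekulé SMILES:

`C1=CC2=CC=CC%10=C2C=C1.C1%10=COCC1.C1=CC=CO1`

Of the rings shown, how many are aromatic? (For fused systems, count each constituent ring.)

3

The SMILES encodes two fused six-membered carbon rings, each with three alternating C=C double bonds; a five-membered ring of four carbons and one oxygen, with one C=C double bond and two sp³ carbons; a five-membered ring of four carbons and one oxygen, with two C=C double bonds.
The fused 6/6-membered bicyclic is a single π system with 10 sp² atoms and 10 π electrons from ring double bonds. 10 = 4(2)+2, so the system is aromatic and both rings count as aromatic (naphthalene).
The 5-membered ring with one oxygen has two sp³ carbons, so it is not fully conjugated — not aromatic (2,3-dihydrofuran).
The second 5-membered ring with one oxygen is planar and fully conjugated; 2 ring double bonds (4 π electrons) plus a heteroatom lone pair (2) give 6 π electrons. That satisfies 4n+2 with n=1, so it is aromatic (furan).
3 of the 4 rings are aromatic. Total: 3.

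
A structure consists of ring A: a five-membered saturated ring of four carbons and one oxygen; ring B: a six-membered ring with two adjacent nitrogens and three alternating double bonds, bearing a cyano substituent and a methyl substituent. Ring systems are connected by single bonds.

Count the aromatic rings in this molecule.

1

Ring A has only sp³ atoms, so it is not fully conjugated — not aromatic (tetrahydrofuran).
Ring B has a continuous p-orbital overlap around the ring; 3 ring double bonds give 6 π electrons. That satisfies 4n+2 with n=1, so ring B is aromatic (pyridazine).
Aromatic: B. Total: 1.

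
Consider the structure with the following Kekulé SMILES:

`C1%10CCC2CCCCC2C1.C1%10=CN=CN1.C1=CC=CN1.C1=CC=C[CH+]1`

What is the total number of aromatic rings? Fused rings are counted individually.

The SMILES encodes two fused six-membered saturated carbon rings; a five-membered ring with nitrogens at positions 1 and 3 (one bearing H, one in a C=N bond) and two double bonds; a five-membered ring of four carbons and one nitrogen bearing a hydrogen, with two C=C double bonds; a five-membered all-carbon ring bearing a positive charge on one carbon, with two C=C double bonds.
The 6-membered ring has only sp³ atoms, so it is not fully conjugated — not aromatic (cyclohexane ring).
The second 6-membered ring has only sp³ atoms, so it is not fully conjugated — not aromatic (cyclohexane ring).
The 5-membered ring with two nitrogens (one N–H, one =N–) is planar and fully conjugated; 2 ring double bonds (4 π electrons) plus a heteroatom lone pair (2) give 6 π electrons. 6 = 4(1)+2, so it is aromatic (imidazole).
The 5-membered ring with one N–H has a continuous p-orbital overlap around the ring; 2 ring double bonds (4 π electrons) plus a heteroatom lone pair (2) give 6 π electrons. 6 = 4(1)+2, so it is aromatic (pyrrole).
The 5-membered ring has only sp² ring atoms; a planar conformation would have a fully conjugated π system of 4 electrons. But 4 = 4(1), which is 4n not 4n+2, so it is not aromatic (cyclopentadienyl cation).
2 of the 5 rings are aromatic. Total: 2.

2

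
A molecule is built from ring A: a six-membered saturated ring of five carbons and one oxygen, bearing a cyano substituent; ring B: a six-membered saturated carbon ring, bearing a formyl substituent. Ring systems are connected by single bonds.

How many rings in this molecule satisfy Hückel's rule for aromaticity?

0

Ring A has only sp³ atoms, so it is not fully conjugated — not aromatic (tetrahydropyran).
Ring B has only sp³ atoms, so it is not fully conjugated — not aromatic (cyclohexane).
No ring is aromatic. Total: 0.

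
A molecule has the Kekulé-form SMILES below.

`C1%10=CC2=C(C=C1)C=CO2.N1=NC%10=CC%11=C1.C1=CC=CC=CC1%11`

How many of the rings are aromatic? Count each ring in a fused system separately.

3

The SMILES encodes a six-membered carbon ring with three alternating C=C double bonds, fused to a five-membered ring containing one oxygen and two C=C double bonds; a six-membered ring with two adjacent nitrogens and three alternating double bonds; a seven-membered carbon ring with three C=C double bonds and one sp³ carbon.
The fused 6/5-membered bicyclic (with one oxygen) is a single π system with 9 sp² atoms and 10 π electrons from ring double bonds plus a heteroatom lone pair. 10 = 4(2)+2, so the system is aromatic and both rings count as aromatic (benzofuran).
The 6-membered ring with two nitrogens (1,2) has a continuous p-orbital overlap around the ring; 3 ring double bonds give 6 π electrons. 6 = 4(1)+2, so it is aromatic (pyridazine).
The 7-membered ring has one sp³ carbon, so it is not fully conjugated — not aromatic (cycloheptatriene).
3 of the 4 rings are aromatic. Total: 3.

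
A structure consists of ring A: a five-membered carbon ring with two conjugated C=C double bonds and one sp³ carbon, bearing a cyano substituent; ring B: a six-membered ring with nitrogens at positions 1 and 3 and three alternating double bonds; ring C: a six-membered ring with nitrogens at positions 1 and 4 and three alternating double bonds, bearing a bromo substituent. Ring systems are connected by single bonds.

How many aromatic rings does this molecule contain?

2

Ring A has one sp³ carbon, so it is not fully conjugated — not aromatic (cyclopentadiene).
Ring B is planar and fully conjugated; 3 ring double bonds give 6 π electrons. That satisfies 4n+2 with n=1, so ring B is aromatic (pyrimidine).
Ring C is planar and fully conjugated; 3 ring double bonds give 6 π electrons. 6 = 4(1)+2, so ring C is aromatic (pyrazine).
Aromatic: B, C. Total: 2.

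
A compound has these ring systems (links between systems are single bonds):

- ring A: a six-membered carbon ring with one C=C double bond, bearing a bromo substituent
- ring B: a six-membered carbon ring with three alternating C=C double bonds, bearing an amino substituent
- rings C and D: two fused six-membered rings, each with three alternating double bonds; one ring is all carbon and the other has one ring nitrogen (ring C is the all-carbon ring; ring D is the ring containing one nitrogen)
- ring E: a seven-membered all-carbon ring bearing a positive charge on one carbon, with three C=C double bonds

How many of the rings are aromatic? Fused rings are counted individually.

Ring A has four sp³ carbons, so it is not fully conjugated — not aromatic (cyclohexene).
Ring B has a continuous p-orbital overlap around the ring; 3 ring double bonds give 6 π electrons. That satisfies 4n+2 with n=1, so ring B is aromatic (benzene).
Rings C and D form a fused bicyclic system (with one nitrogen) with 10 sp² atoms and 10 π electrons from ring double bonds. 10 = 4(2)+2, so the system is aromatic and both rings count as aromatic (quinoline).
Ring E has a continuous p-orbital overlap around the ring; 3 ring double bonds (6 π electrons) plus the carbocation's empty p orbital (0, but keeps the ring conjugated) give 6 π electrons. That satisfies 4n+2 with n=1, so ring E is aromatic (tropylium cation).
Aromatic: B, C, D, E. Total: 4.

4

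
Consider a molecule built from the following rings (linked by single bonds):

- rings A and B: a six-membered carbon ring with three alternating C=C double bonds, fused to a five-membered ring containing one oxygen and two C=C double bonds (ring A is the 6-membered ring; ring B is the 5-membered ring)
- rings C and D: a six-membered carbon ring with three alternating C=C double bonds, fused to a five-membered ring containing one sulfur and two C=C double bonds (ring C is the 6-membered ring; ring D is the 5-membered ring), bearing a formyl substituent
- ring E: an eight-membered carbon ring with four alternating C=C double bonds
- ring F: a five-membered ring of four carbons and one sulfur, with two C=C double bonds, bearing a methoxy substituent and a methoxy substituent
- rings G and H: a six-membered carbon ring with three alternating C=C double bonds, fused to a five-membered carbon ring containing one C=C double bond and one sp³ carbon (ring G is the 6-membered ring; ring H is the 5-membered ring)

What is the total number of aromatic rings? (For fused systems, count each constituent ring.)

6

Rings A and B form a fused bicyclic system (with one oxygen) with 9 sp² atoms and 10 π electrons from ring double bonds plus a heteroatom lone pair. 10 = 4(2)+2, so the system is aromatic and both rings count as aromatic (benzofuran).
Rings C and D form a fused bicyclic system (with one sulfur) with 9 sp² atoms and 10 π electrons from ring double bonds plus a heteroatom lone pair. 10 = 4(2)+2, so the system is aromatic and both rings count as aromatic (benzothiophene).
Ring E has only sp² ring atoms; a planar conformation would have a fully conjugated π system of 8 electrons. But 8 = 4(2), which is 4n not 4n+2, so ring E is not aromatic (cyclooctatetraene) — cyclooctatetraene distorts into a non-planar tub to avoid antiaromaticity.
Ring F is planar and fully conjugated; 2 ring double bonds (4 π electrons) plus a heteroatom lone pair (2) give 6 π electrons. 6 = 4(1)+2, so ring F is aromatic (thiophene).
Ring G has a continuous p-orbital overlap around the ring; 3 ring double bonds give 6 π electrons. Since 6 = 4n+2 (n=1), ring G is aromatic (benzene ring).
Ring H has one sp³ carbon, so it is not fully conjugated — not aromatic (cyclopentene ring).
Aromatic: A, B, C, D, F, G. Total: 6.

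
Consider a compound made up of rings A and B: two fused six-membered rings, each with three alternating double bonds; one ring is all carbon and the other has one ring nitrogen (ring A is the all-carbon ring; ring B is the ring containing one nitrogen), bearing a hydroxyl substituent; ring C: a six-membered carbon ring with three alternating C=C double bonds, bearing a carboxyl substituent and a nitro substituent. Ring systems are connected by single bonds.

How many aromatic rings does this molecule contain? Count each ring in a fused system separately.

3

Rings A and B form a fused bicyclic system (with one nitrogen) with 10 sp² atoms and 10 π electrons from ring double bonds. 10 = 4(2)+2, so the system is aromatic and both rings count as aromatic (quinoline).
Ring C is planar and fully conjugated; 3 ring double bonds give 6 π electrons. Since 6 = 4n+2 (n=1), ring C is aromatic (benzene).
Aromatic: A, B, C. Total: 3.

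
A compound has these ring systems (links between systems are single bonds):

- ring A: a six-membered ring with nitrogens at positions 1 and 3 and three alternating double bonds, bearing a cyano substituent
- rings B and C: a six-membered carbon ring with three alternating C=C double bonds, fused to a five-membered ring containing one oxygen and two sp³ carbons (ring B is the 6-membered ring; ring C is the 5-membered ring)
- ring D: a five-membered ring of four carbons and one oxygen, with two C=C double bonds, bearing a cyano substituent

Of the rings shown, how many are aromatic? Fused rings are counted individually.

3

Ring A is planar and fully conjugated; 3 ring double bonds give 6 π electrons. 6 = 4(1)+2, so ring A is aromatic (pyrimidine).
Ring B is fully conjugated (every ring atom contributes a p orbital); 3 ring double bonds give 6 π electrons. Since 6 = 4n+2 (n=1), ring B is aromatic (benzene ring).
Ring C has two sp³ carbons, so it is not fully conjugated — not aromatic (oxolane ring).
Ring D is planar and fully conjugated; 2 ring double bonds (4 π electrons) plus a heteroatom lone pair (2) give 6 π electrons. Since 6 = 4n+2 (n=1), ring D is aromatic (furan).
Aromatic: A, B, D. Total: 3.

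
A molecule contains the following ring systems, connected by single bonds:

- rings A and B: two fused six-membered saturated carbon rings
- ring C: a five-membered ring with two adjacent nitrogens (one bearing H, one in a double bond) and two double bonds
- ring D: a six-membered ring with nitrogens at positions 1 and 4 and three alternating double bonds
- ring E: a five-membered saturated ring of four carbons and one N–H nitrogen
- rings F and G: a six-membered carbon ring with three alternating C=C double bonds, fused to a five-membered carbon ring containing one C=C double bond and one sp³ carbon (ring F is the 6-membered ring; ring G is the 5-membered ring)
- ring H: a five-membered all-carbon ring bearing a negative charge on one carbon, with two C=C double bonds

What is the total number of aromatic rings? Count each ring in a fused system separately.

Ring A has only sp³ atoms, so it is not fully conjugated — not aromatic (cyclohexane ring).
Ring B has only sp³ atoms, so it is not fully conjugated — not aromatic (cyclohexane ring).
Ring C has a continuous p-orbital overlap around the ring; 2 ring double bonds (4 π electrons) plus a heteroatom lone pair (2) give 6 π electrons. Since 6 = 4n+2 (n=1), ring C is aromatic (pyrazole).
Ring D is planar and fully conjugated; 3 ring double bonds give 6 π electrons. Since 6 = 4n+2 (n=1), ring D is aromatic (pyrazine).
Ring E has only sp³ atoms, so it is not fully conjugated — not aromatic (pyrrolidine).
Ring F is planar and fully conjugated; 3 ring double bonds give 6 π electrons. Since 6 = 4n+2 (n=1), ring F is aromatic (benzene ring).
Ring G has one sp³ carbon, so it is not fully conjugated — not aromatic (cyclopentene ring).
Ring H is fully conjugated (every ring atom contributes a p orbital); 2 ring double bonds (4 π electrons) plus the carbanion lone pair (2) give 6 π electrons. That satisfies 4n+2 with n=1, so ring H is aromatic (cyclopentadienyl anion).
Aromatic: C, D, F, H. Total: 4.

4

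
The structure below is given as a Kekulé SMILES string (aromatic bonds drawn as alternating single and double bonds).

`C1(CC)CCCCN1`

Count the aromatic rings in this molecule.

0

The SMILES encodes a six-membered saturated ring of five carbons and one N–H nitrogen.
The 6-membered ring with one N–H has only sp³ atoms, so it is not fully conjugated — not aromatic (piperidine).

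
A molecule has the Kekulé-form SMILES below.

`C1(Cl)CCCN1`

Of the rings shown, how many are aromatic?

0

The SMILES encodes a five-membered saturated ring of four carbons and one N–H nitrogen.
The 5-membered ring with one N–H has only sp³ atoms, so it is not fully conjugated — not aromatic (pyrrolidine).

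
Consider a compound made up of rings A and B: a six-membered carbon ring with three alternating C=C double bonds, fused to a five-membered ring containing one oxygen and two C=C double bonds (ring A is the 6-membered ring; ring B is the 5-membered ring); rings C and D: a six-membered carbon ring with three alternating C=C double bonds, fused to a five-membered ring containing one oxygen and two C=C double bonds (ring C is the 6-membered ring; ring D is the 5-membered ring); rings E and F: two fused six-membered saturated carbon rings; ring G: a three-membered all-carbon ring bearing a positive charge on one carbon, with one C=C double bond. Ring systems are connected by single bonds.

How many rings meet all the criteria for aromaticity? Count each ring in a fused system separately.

5

Rings A and B form a fused bicyclic system (with one oxygen) with 9 sp² atoms and 10 π electrons from ring double bonds plus a heteroatom lone pair. 10 = 4(2)+2, so the system is aromatic and both rings count as aromatic (benzofuran).
Rings C and D form a fused bicyclic system (with one oxygen) with 9 sp² atoms and 10 π electrons from ring double bonds plus a heteroatom lone pair. 10 = 4(2)+2, so the system is aromatic and both rings count as aromatic (benzofuran).
Ring E has only sp³ atoms, so it is not fully conjugated — not aromatic (cyclohexane ring).
Ring F has only sp³ atoms, so it is not fully conjugated — not aromatic (cyclohexane ring).
Ring G has a continuous p-orbital overlap around the ring; 1 ring double bond (2 π electrons) plus the carbocation's empty p orbital (0, but keeps the ring conjugated) give 2 π electrons. That satisfies 4n+2 with n=0, so ring G is aromatic (cyclopropenyl cation).
Aromatic: A, B, C, D, G. Total: 5.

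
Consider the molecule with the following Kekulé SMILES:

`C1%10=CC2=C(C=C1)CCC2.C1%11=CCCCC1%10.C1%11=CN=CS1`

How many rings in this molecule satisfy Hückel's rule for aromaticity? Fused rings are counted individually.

2

The SMILES encodes a six-membered carbon ring with three alternating C=C double bonds, fused to a saturated five-membered carbon ring; a six-membered carbon ring with one C=C double bond; a five-membered ring with a sulfur at position 1 and a nitrogen at position 3 (in a C=N bond), with two double bonds.
The 6-membered ring is fully conjugated (every ring atom contributes a p orbital); 3 ring double bonds give 6 π electrons. 6 = 4(1)+2, so it is aromatic (benzene ring).
The 5-membered ring has three sp³ carbons, so it is not fully conjugated — not aromatic (cyclopentane ring).
The second 6-membered ring has four sp³ carbons, so it is not fully conjugated — not aromatic (cyclohexene).
The 5-membered ring with one sulfur and one =N– is fully conjugated (every ring atom contributes a p orbital); 2 ring double bonds (4 π electrons) plus a heteroatom lone pair (2) give 6 π electrons. 6 = 4(1)+2, so it is aromatic (thiazole).
2 of the 4 rings are aromatic. Total: 2.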